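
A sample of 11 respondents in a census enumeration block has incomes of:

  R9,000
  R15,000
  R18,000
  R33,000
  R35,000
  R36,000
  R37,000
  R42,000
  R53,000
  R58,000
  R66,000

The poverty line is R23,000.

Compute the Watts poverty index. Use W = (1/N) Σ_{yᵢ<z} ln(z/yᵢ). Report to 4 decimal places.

0.1464

Poor units: R9,000, R15,000, R18,000 (q = 3 of N = 11).
Log shortfalls: ln(23000/9000) = 0.9383; ln(23000/15000) = 0.4274; ln(23000/18000) = 0.2451.
W = 1.610836 / 11 = 0.1464.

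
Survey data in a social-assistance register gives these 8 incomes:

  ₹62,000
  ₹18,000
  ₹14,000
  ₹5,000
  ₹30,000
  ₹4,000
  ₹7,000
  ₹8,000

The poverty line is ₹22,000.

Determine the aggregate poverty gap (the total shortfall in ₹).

Poor units: ₹4,000, ₹5,000, ₹7,000, ₹8,000, ₹14,000, ₹18,000 (q = 6 of N = 8).
Individual gaps: 22000−4000 = 18000; 22000−5000 = 17000; 22000−7000 = 15000; 22000−8000 = 14000; 22000−14000 = 8000; 22000−18000 = 4000.
Aggregate gap = ₹76,000.

₹76,000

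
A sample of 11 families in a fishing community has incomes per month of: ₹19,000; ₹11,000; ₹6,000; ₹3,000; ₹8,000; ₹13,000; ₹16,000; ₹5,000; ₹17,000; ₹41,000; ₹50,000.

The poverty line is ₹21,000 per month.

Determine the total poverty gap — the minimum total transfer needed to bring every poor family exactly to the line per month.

Poor units: ₹3,000, ₹5,000, ₹6,000, ₹8,000, ₹11,000, ₹13,000, ₹16,000, ₹17,000, ₹19,000 (q = 9 of N = 11).
Individual gaps: 21000−3000 = 18000; 21000−5000 = 16000; 21000−6000 = 15000; 21000−8000 = 13000; 21000−11000 = 10000; 21000−13000 = 8000; 21000−16000 = 5000; 21000−17000 = 4000; 21000−19000 = 2000.
Aggregate gap = ₹91,000.

₹91,000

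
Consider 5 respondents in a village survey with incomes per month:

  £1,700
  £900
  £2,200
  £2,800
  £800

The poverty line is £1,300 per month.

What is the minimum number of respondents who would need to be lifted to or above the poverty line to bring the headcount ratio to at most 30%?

Currently q = 2 of N = 5 are below the line (H = 0.400).
A headcount ratio of at most 30% allows at most ⌊0.30 × 5⌋ = 1 poor respondents.
So at least 2 − 1 = 1 must be lifted.

1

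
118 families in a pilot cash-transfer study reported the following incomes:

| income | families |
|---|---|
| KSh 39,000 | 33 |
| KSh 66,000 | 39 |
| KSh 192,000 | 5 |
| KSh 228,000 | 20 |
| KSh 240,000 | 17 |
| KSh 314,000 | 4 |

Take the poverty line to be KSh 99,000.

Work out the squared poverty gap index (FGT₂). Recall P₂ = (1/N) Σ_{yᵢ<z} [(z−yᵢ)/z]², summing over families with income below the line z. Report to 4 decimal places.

Incomes under z: 33×KSh 39,000, 39×KSh 66,000 (q = 72 of N = 118).
Normalized shortfalls: (99000−39000)/99000 = 0.6061 (×33); (99000−66000)/99000 = 0.3333 (×39).
Squared: 0.3673 (×33); 0.1111 (×39).
Sum = 16.454545; P₂ = 16.454545 / 118 = 0.1394.

0.1394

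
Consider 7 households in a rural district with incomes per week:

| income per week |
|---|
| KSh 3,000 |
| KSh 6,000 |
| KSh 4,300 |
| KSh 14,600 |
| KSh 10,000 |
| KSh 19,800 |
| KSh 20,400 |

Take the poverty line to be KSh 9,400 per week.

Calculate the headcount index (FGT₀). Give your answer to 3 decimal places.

0.429

3 of the 7 households have income below KSh 9,400.
H = 3/7 = 0.429.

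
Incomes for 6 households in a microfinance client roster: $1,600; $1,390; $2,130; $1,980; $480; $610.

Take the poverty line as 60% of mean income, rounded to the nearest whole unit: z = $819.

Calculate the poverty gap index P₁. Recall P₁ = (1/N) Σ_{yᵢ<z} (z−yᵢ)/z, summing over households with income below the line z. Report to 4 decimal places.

0.1115

Below z: $480, $610 (q = 2 of N = 6).
Gap ratios (z−y)/z: (819−480)/819 = 0.4139; (819−610)/819 = 0.2552.
Sum of shortfalls = 0.669109; P₁ averages over all N: 0.669109 / 6 = 0.1115.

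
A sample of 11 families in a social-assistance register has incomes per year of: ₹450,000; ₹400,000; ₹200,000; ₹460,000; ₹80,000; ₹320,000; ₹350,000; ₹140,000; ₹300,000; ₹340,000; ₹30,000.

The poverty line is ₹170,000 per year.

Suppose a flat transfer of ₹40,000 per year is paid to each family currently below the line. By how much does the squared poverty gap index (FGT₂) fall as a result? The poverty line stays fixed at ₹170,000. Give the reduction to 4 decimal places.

0.0506

Before: below the line — ₹30,000, ₹80,000, ₹140,000; squared poverty gap index (FGT₂) = 0.089965.
After the ₹40,000 transfer: below the line — ₹70,000, ₹120,000; squared poverty gap index (FGT₂) = 0.039321.
Reduction = 0.089965 − 0.039321 = 0.0506.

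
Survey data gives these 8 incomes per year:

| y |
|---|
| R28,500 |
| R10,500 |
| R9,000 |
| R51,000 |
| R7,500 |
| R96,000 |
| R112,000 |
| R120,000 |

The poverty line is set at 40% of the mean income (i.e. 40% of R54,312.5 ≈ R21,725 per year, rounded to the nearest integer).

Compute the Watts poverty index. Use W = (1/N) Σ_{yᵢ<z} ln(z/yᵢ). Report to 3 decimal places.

Below the line: R7,500, R9,000, R10,500 (q = 3 of N = 8).
ln(z/y) terms: ln(21725/7500) = 1.0636; ln(21725/9000) = 0.8812; ln(21725/10500) = 0.7271.
W = 2.671888 / 8 = 0.334.

0.334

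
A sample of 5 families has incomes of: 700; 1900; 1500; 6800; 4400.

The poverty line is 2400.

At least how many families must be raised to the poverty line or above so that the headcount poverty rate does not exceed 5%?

3

Currently q = 3 of N = 5 are below the line (H = 0.600).
A headcount ratio of at most 5% allows at most ⌊0.05 × 5⌋ = 0 poor families.
So at least 3 − 0 = 3 must be lifted.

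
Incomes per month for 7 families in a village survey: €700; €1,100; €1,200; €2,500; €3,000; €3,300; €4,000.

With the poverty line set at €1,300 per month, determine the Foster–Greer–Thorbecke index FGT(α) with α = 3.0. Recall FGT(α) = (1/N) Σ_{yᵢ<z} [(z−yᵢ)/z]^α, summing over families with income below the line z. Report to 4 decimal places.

Poor units: €700, €1,100, €1,200 (q = 3 of N = 7).
Relative gaps: (1300−700)/1300 = 0.4615; (1300−1100)/1300 = 0.1538; (1300−1200)/1300 = 0.0769.
Raised to α = 3.0: 0.09832; 0.00364; 0.00046.
Sum = 0.102412; FGT(3.0) = 0.102412 / 7 = 0.0146.

0.0146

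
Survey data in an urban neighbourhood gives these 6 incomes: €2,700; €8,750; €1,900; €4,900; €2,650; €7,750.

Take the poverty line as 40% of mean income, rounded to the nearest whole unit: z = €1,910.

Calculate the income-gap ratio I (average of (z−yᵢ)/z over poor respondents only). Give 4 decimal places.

Below z: €1,900 (q = 1 of N = 6).
Relative gaps: 0.0052; sum = 0.005236.
The income-gap ratio divides by q (the poor only): 0.005236 / 1 = 0.0052.

0.0052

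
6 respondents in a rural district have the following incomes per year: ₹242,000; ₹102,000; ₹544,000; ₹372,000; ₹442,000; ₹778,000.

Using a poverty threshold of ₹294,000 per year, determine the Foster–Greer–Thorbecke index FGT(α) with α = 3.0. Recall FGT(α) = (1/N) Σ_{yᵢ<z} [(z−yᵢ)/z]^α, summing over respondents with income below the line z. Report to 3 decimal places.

0.047

Poor units: ₹102,000, ₹242,000 (q = 2 of N = 6).
Relative gaps: (294000−102000)/294000 = 0.6531; (294000−242000)/294000 = 0.1769.
Raised to α = 3.0: 0.27852; 0.00553.
Sum = 0.284056; FGT(3.0) = 0.284056 / 6 = 0.047.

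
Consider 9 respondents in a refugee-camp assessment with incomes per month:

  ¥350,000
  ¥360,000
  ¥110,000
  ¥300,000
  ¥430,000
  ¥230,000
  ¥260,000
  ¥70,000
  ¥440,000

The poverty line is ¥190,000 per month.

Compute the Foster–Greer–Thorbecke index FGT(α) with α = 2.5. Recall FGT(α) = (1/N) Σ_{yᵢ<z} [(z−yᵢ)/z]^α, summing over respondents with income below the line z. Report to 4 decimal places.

0.0480

Poor units: ¥70,000, ¥110,000 (q = 2 of N = 9).
Relative gaps: (190000−70000)/190000 = 0.6316; (190000−110000)/190000 = 0.4211.
Raised to α = 2.5: 0.31701; 0.11504.
Sum = 0.432045; FGT(2.5) = 0.432045 / 9 = 0.0480.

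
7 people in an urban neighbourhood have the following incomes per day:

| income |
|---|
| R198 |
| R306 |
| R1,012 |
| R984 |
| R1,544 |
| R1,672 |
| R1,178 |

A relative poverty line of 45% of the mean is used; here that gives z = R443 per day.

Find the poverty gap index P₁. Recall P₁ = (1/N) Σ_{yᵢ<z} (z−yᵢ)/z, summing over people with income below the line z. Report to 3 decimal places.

0.123

Poor units: R198, R306 (q = 2 of N = 7).
Gap ratios (z−y)/z: (443−198)/443 = 0.5530; (443−306)/443 = 0.3093.
Σ = 0.862302. Dividing by the full population N = 7 gives P₁ = 0.123.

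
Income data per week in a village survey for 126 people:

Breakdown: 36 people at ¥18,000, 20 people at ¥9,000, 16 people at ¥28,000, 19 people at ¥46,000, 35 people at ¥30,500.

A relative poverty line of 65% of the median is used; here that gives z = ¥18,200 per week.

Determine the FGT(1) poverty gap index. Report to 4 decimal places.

0.0834

Incomes under z: 20×¥9,000, 36×¥18,000 (q = 56 of N = 126).
Shortfall ratios: (18200−9000)/18200 = 0.5055 (×20); (18200−18000)/18200 = 0.0110 (×36).
Σ = 10.505495. Dividing by the full population N = 126 gives P₁ = 0.0834.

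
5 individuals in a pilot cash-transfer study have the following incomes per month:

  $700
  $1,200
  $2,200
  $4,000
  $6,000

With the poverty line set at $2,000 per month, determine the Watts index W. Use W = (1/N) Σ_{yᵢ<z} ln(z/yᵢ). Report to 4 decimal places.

0.3121

Below the line: $700, $1,200 (q = 2 of N = 5).
ln(z/y) terms: ln(2000/700) = 1.0498; ln(2000/1200) = 0.5108.
W = 1.560648 / 5 = 0.3121.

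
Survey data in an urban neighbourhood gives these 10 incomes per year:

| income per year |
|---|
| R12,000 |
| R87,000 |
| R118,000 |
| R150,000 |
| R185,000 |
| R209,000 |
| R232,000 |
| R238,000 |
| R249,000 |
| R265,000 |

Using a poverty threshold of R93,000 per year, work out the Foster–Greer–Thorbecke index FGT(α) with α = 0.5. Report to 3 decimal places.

Poor units: R12,000, R87,000 (q = 2 of N = 10).
Normalized shortfalls: (93000−12000)/93000 = 0.8710; (93000−87000)/93000 = 0.0645.
Raised to α = 0.5: 0.93326; 0.25400.
Sum = 1.187257; FGT(0.5) = 1.187257 / 10 = 0.119.

0.119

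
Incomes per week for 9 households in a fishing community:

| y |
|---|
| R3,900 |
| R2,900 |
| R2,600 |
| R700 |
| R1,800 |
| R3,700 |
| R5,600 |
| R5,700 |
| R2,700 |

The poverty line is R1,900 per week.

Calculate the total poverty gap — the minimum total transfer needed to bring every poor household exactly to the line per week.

Below the line: R700, R1,800 (q = 2 of N = 9).
Individual gaps: 1900−700 = 1200; 1900−1800 = 100.
Aggregate gap = R1,300.

R1,300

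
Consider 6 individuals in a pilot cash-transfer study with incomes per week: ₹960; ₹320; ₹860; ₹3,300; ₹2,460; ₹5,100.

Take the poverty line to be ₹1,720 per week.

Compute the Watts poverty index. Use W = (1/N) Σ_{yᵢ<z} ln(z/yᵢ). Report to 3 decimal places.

Below the line: ₹320, ₹860, ₹960 (q = 3 of N = 6).
Log shortfalls: ln(1720/320) = 1.6818; ln(1720/860) = 0.6931; ln(1720/960) = 0.5831.
W = 2.958052 / 6 = 0.493.

0.493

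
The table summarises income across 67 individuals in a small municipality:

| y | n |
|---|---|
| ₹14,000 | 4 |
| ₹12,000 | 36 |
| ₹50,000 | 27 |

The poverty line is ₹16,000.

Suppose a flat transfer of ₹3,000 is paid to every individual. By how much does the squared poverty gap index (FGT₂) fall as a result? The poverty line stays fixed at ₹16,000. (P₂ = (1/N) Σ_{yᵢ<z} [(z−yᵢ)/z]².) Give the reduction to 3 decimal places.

0.032

Before: below the line — 36×₹12,000, 4×₹14,000; squared poverty gap index (FGT₂) = 0.03451.
After the ₹3,000 transfer: below the line — 36×₹15,000; squared poverty gap index (FGT₂) = 0.00210.
Reduction = 0.03451 − 0.00210 = 0.032.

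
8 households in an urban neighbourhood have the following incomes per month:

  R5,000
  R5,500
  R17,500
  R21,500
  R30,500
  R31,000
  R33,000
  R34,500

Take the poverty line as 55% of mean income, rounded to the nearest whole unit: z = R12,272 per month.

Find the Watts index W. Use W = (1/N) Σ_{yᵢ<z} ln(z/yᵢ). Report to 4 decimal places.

0.2126

Incomes under z: R5,000, R5,500 (q = 2 of N = 8).
ln(z/y) terms: ln(12272/5000) = 0.8979; ln(12272/5500) = 0.8026.
W = 1.700454 / 8 = 0.2126.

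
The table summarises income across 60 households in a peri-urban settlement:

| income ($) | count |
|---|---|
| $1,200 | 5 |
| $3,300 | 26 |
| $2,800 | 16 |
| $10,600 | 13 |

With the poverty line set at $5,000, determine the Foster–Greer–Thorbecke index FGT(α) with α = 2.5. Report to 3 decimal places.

0.105

Incomes under z: 5×$1,200, 16×$2,800, 26×$3,300 (q = 47 of N = 60).
Relative gaps: (5000−1200)/5000 = 0.7600 (×5); (5000−2800)/5000 = 0.4400 (×16); (5000−3300)/5000 = 0.3400 (×26).
Raised to α = 2.5: 0.50354 (×5); 0.12842 (×16); 0.06741 (×26).
Sum = 6.324966; FGT(2.5) = 6.324966 / 60 = 0.105.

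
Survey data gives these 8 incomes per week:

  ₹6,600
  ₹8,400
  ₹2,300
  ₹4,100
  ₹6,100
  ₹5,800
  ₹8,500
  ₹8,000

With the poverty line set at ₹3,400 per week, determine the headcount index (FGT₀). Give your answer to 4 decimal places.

0.1250

1 of the 8 families have income below ₹3,400.
H = 1/8 = 0.1250.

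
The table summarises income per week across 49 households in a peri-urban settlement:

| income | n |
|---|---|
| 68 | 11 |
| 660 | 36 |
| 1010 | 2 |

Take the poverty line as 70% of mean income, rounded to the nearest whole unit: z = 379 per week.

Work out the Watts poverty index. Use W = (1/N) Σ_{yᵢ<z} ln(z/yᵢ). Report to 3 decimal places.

0.386

Below the line: 11×68 (q = 11 of N = 49).
ln(z/y) terms: ln(379/68) = 1.7180 (×11).
W = 18.898313 / 49 = 0.386.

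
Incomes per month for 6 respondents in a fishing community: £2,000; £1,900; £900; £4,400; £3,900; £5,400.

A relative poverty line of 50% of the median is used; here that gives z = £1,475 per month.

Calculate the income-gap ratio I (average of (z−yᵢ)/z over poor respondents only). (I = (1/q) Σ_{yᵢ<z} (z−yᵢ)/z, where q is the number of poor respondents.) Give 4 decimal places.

0.3898

Incomes under z: £900 (q = 1 of N = 6).
Relative gaps: 0.3898; sum = 0.389831.
I averages over the q = 1 poor units only: 0.389831 / 1 = 0.3898.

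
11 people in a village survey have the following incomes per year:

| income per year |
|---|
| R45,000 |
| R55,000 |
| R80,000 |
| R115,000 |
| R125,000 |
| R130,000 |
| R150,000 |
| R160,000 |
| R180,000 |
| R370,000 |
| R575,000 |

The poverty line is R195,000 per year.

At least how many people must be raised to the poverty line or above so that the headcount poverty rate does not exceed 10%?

8

9 of the 11 people are poor, so H = 9/11 = 0.818.
A headcount ratio of at most 10% allows at most ⌊0.10 × 11⌋ = 1 poor people.
So at least 9 − 1 = 8 must be lifted.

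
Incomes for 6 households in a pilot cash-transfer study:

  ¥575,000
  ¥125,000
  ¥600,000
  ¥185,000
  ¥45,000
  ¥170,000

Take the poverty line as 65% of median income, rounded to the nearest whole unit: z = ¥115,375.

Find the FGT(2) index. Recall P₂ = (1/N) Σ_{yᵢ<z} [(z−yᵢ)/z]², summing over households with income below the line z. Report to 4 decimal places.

Below the line: ¥45,000 (q = 1 of N = 6).
Relative gaps: (115375−45000)/115375 = 0.6100.
Squared: 0.3721.
Sum = 0.372060; P₂ = 0.372060 / 6 = 0.0620.

0.0620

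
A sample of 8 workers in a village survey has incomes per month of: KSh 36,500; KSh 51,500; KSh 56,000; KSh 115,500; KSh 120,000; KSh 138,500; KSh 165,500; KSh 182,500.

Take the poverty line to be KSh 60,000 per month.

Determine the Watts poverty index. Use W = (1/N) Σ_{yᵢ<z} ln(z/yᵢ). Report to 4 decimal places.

0.0898

Poor units: KSh 36,500, KSh 51,500, KSh 56,000 (q = 3 of N = 8).
Log gaps: ln(60000/36500) = 0.4970; ln(60000/51500) = 0.1528; ln(60000/56000) = 0.0690.
W = 0.718788 / 8 = 0.0898.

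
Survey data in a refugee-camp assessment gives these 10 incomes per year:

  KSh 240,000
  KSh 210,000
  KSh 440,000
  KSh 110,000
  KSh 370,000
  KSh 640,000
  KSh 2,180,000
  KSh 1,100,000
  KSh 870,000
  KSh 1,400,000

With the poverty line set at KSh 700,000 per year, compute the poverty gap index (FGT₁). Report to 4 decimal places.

0.3129

Incomes under z: KSh 110,000, KSh 210,000, KSh 240,000, KSh 370,000, KSh 440,000, KSh 640,000 (q = 6 of N = 10).
Relative gaps: (700000−110000)/700000 = 0.8429; (700000−210000)/700000 = 0.7000; (700000−240000)/700000 = 0.6571; (700000−370000)/700000 = 0.4714; (700000−440000)/700000 = 0.3714; (700000−640000)/700000 = 0.0857.
Σ = 3.128571. Dividing by the full population N = 10 gives P₁ = 0.3129.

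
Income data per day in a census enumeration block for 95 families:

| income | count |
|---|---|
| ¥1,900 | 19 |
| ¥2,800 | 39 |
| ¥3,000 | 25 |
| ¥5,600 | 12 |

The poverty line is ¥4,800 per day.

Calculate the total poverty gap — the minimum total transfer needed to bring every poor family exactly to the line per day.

¥178,100

Below the line: 19×¥1,900, 39×¥2,800, 25×¥3,000 (q = 83 of N = 95).
Individual gaps: 19×(4800−1900) = 55100; 39×(4800−2800) = 78000; 25×(4800−3000) = 45000.
Aggregate gap = ¥178,100.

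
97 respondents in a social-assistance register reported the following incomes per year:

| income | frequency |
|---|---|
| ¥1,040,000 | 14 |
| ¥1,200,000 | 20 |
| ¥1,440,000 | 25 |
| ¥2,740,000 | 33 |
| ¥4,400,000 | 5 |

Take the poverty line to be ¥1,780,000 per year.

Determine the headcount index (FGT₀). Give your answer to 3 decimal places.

59 of the 97 respondents have income below ¥1,780,000.
H = 59/97 = 0.608.

0.608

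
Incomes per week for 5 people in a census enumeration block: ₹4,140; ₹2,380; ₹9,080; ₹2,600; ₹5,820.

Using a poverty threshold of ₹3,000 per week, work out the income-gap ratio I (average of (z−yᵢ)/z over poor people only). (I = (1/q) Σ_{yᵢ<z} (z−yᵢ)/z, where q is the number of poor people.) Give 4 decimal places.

Below z: ₹2,380, ₹2,600 (q = 2 of N = 5).
Shortfall ratios (z−y)/z: 0.2067, 0.1333; sum = 0.340000.
The income-gap ratio divides by q (the poor only): 0.340000 / 2 = 0.1700.

0.1700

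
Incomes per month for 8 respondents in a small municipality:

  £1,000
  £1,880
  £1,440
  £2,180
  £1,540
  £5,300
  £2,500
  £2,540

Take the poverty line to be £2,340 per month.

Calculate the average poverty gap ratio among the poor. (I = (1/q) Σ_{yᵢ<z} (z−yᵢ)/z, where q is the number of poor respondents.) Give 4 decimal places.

Below z: £1,000, £1,440, £1,540, £1,880, £2,180 (q = 5 of N = 8).
Relative gaps: 0.5726, 0.3846, 0.3419, 0.1966, 0.0684; sum = 1.564103.
I averages over the q = 5 poor units only: 1.564103 / 5 = 0.3128.

0.3128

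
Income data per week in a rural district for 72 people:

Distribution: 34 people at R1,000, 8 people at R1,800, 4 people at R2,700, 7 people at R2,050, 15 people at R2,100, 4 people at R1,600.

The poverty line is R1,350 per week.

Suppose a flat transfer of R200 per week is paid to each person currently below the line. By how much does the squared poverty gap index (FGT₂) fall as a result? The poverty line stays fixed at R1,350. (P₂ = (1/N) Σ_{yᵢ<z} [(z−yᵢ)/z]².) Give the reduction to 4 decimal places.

0.0259

Before: below the line — 34×R1,000; squared poverty gap index (FGT₂) = 0.031741.
After the R200 transfer: below the line — 34×R1,200; squared poverty gap index (FGT₂) = 0.005830.
Reduction = 0.031741 − 0.005830 = 0.0259.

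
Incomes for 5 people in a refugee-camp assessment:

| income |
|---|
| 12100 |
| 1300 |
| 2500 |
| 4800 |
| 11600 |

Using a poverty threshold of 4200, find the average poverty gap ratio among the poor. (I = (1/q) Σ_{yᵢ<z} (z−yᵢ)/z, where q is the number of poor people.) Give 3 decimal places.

Incomes under z: 1300, 2500 (q = 2 of N = 5).
Shortfall ratios (z−y)/z: 0.6905, 0.4048; sum = 1.095238.
The income-gap ratio divides by q (the poor only): 1.095238 / 2 = 0.548.

0.548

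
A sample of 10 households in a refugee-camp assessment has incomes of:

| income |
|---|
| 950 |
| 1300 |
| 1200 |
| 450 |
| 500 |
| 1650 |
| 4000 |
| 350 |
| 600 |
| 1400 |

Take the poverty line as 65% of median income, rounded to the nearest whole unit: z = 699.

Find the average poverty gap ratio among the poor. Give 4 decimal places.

Below the line: 350, 450, 500, 600 (q = 4 of N = 10).
Shortfall ratios (z−y)/z: 0.4993, 0.3562, 0.2847, 0.1416; sum = 1.281831.
The income-gap ratio divides by q (the poor only): 1.281831 / 4 = 0.3205.

0.3205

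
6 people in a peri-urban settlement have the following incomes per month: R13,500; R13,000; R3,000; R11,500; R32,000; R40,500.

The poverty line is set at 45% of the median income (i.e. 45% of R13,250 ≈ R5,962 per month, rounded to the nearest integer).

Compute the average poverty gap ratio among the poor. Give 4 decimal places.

0.4968

Incomes under z: R3,000 (q = 1 of N = 6).
Shortfall ratios (z−y)/z: 0.4968; sum = 0.496813.
The income-gap ratio divides by q (the poor only): 0.496813 / 1 = 0.4968.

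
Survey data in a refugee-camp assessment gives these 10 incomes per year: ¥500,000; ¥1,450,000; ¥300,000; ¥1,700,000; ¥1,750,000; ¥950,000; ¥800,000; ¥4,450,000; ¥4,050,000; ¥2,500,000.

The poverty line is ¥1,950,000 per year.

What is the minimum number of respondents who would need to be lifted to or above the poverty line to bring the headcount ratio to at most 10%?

6

Currently q = 7 of N = 10 are below the line (H = 0.700).
A headcount ratio of at most 10% allows at most ⌊0.10 × 10⌋ = 1 poor respondents.
So at least 7 − 1 = 6 must be lifted.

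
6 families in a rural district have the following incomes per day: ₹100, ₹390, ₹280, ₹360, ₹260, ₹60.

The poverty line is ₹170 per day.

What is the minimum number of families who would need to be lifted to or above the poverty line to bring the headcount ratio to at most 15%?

2

Currently q = 2 of N = 6 are below the line (H = 0.333).
A headcount ratio of at most 15% allows at most ⌊0.15 × 6⌋ = 0 poor families.
So at least 2 − 0 = 2 must be lifted.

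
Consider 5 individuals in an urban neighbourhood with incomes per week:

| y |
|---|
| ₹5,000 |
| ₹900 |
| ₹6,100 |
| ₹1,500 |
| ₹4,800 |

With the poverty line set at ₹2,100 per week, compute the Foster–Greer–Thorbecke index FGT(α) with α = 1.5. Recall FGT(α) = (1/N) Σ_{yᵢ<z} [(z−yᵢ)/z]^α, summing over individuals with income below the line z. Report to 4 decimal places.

Below z: ₹900, ₹1,500 (q = 2 of N = 5).
Normalized shortfalls: (2100−900)/2100 = 0.5714; (2100−1500)/2100 = 0.2857.
Raised to α = 1.5: 0.43196; 0.15272.
Sum = 0.584680; FGT(1.5) = 0.584680 / 5 = 0.1169.

0.1169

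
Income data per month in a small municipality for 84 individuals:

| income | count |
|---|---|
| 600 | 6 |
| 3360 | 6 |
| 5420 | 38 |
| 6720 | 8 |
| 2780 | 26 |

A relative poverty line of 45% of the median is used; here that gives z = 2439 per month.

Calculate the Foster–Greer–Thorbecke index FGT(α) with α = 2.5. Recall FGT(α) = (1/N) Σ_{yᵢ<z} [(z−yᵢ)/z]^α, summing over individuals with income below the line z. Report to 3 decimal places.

Below the line: 6×600 (q = 6 of N = 84).
Gap ratios (z−y)/z: (2439−600)/2439 = 0.7540 (×6).
Raised to α = 2.5: 0.49366 (×6).
Sum = 2.961939; FGT(2.5) = 2.961939 / 84 = 0.035.

0.035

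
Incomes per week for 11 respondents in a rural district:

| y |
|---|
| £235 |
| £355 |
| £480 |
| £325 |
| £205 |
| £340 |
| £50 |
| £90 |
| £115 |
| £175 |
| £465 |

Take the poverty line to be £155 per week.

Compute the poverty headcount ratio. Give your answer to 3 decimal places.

3 of the 11 respondents have income below £155.
H = 3/11 = 0.273.

0.273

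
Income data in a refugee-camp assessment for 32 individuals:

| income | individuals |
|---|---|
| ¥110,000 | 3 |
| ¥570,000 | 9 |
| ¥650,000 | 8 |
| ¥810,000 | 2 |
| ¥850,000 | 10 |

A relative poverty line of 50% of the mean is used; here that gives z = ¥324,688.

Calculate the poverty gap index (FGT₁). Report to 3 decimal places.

0.062

Below z: 3×¥110,000 (q = 3 of N = 32).
Relative gaps: (324688−110000)/324688 = 0.6612 (×3).
Σ = 1.983640. Dividing by the full population N = 32 gives P₁ = 0.062.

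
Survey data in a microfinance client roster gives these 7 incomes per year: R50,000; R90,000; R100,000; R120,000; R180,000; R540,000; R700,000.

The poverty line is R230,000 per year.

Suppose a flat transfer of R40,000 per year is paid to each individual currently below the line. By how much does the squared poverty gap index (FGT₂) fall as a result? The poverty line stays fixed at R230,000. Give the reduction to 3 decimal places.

Before: below the line — R50,000, R90,000, R100,000, R120,000, R180,000; squared poverty gap index (FGT₂) = 0.22549.
After the R40,000 transfer: below the line — R90,000, R130,000, R140,000, R160,000, R220,000; squared poverty gap index (FGT₂) = 0.11531.
Reduction = 0.22549 − 0.11531 = 0.110.

0.110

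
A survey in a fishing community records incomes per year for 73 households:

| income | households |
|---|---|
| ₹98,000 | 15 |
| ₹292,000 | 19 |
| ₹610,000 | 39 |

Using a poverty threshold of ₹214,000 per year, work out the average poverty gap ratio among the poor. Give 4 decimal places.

0.5421

Incomes under z: 15×₹98,000 (q = 15 of N = 73).
Shortfall ratios (z−y)/z: 0.5421 (×15); sum = 8.130841.
The income-gap ratio divides by q (the poor only): 8.130841 / 15 = 0.5421.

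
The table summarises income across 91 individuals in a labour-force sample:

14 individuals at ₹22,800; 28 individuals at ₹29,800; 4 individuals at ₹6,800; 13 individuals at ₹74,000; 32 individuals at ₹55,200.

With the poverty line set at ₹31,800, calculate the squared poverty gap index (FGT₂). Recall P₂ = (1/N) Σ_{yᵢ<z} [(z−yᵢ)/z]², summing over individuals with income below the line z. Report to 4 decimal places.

Below the line: 4×₹6,800, 14×₹22,800, 28×₹29,800 (q = 46 of N = 91).
Gap ratios (z−y)/z: (31800−6800)/31800 = 0.7862 (×4); (31800−22800)/31800 = 0.2830 (×14); (31800−29800)/31800 = 0.0629 (×28).
Squared: 0.6181 (×4); 0.0801 (×14); 0.0040 (×28).
Sum = 3.704363; P₂ = 3.704363 / 91 = 0.0407.

0.0407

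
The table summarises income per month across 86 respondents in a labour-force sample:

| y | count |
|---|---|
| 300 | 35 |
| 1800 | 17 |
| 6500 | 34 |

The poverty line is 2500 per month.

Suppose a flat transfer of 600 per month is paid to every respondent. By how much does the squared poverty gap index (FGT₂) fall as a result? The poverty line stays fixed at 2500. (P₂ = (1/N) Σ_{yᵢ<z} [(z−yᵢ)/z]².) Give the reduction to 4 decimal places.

Before: below the line — 35×300, 17×1800; squared poverty gap index (FGT₂) = 0.330660.
After the 600 transfer: below the line — 35×900, 17×2400; squared poverty gap index (FGT₂) = 0.167014.
Reduction = 0.330660 − 0.167014 = 0.1636.

0.1636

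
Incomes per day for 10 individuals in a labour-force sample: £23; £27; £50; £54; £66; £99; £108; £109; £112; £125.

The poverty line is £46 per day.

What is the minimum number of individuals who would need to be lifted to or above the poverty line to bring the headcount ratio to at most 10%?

Currently q = 2 of N = 10 are below the line (H = 0.200).
A headcount ratio of at most 10% allows at most ⌊0.10 × 10⌋ = 1 poor individuals.
So at least 2 − 1 = 1 must be lifted.

1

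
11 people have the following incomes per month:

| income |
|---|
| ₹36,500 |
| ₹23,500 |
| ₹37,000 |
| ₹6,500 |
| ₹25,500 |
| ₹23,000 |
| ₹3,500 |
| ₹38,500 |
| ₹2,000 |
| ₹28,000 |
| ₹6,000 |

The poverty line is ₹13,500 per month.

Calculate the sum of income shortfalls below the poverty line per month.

Incomes under z: ₹2,000, ₹3,500, ₹6,000, ₹6,500 (q = 4 of N = 11).
Individual gaps: 13500−2000 = 11500; 13500−3500 = 10000; 13500−6000 = 7500; 13500−6500 = 7000.
Aggregate gap = ₹36,000.

₹36,000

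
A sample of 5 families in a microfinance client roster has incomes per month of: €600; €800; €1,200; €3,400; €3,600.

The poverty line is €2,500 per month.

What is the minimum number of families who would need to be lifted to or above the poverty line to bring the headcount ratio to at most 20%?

3 of the 5 families are poor, so H = 3/5 = 0.600.
A headcount ratio of at most 20% allows at most ⌊0.20 × 5⌋ = 1 poor families.
So at least 3 − 1 = 2 must be lifted.

2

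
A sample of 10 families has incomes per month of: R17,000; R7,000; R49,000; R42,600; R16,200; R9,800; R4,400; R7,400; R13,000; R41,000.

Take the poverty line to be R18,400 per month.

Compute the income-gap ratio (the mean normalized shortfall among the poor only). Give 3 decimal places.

Below the line: R4,400, R7,000, R7,400, R9,800, R13,000, R16,200, R17,000 (q = 7 of N = 10).
Relative gaps: 0.7609, 0.6196, 0.5978, 0.4674, 0.2935, 0.1196, 0.0761; sum = 2.934783.
I averages over the q = 7 poor units only: 2.934783 / 7 = 0.419.

0.419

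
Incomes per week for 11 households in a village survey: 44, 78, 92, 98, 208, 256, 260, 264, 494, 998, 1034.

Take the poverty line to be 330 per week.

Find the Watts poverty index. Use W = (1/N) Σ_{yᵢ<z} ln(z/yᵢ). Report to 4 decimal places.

0.6478

Poor units: 44, 78, 92, 98, 208, 256, 260, 264 (q = 8 of N = 11).
ln(z/y) terms: ln(330/44) = 2.0149; ln(330/78) = 1.4424; ln(330/92) = 1.2773; ln(330/98) = 1.2141; ln(330/208) = 0.4616; ln(330/256) = 0.2539; ln(330/260) = 0.2384; ln(330/264) = 0.2231.
W = 7.125740 / 11 = 0.6478.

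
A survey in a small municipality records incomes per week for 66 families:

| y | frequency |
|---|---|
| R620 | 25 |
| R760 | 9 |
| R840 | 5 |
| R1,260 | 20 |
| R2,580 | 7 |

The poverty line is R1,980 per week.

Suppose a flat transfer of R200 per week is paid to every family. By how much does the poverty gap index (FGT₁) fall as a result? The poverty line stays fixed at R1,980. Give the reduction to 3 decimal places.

Before: below the line — 25×R620, 9×R760, 5×R840, 20×R1,260; poverty gap index (FGT₁) = 0.49801.
After the R200 transfer: below the line — 25×R820, 9×R960, 5×R1,040, 20×R1,460; poverty gap index (FGT₁) = 0.40771.
Reduction = 0.49801 − 0.40771 = 0.090.

0.090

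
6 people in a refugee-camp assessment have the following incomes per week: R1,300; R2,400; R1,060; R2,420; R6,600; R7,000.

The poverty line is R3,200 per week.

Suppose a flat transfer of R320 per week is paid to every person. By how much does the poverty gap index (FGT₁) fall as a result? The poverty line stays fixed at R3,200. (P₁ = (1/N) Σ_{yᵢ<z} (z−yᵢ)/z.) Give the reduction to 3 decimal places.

Before: below the line — R1,060, R1,300, R2,400, R2,420; poverty gap index (FGT₁) = 0.29271.
After the R320 transfer: below the line — R1,380, R1,620, R2,720, R2,740; poverty gap index (FGT₁) = 0.22604.
Reduction = 0.29271 − 0.22604 = 0.067.

0.067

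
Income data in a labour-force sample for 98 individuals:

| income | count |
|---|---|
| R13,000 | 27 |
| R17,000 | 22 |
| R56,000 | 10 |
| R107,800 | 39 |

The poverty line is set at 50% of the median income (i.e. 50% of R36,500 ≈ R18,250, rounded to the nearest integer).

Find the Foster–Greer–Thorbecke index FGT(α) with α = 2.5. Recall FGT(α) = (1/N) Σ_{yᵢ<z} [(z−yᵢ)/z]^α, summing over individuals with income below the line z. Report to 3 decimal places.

0.013

Incomes under z: 27×R13,000, 22×R17,000 (q = 49 of N = 98).
Gap ratios (z−y)/z: (18250−13000)/18250 = 0.2877 (×27); (18250−17000)/18250 = 0.0685 (×22).
Raised to α = 2.5: 0.04439 (×27); 0.00123 (×22).
Sum = 1.225419; FGT(2.5) = 1.225419 / 98 = 0.013.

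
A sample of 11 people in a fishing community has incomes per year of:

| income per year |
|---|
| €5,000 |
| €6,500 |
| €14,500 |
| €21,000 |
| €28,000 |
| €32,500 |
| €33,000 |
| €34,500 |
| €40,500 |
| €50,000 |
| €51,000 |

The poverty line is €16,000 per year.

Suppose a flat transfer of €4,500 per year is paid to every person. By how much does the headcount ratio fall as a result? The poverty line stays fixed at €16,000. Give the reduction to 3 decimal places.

Before: below the line — €5,000, €6,500, €14,500; headcount ratio = 0.27273.
After the €4,500 transfer: below the line — €9,500, €11,000; headcount ratio = 0.18182.
Reduction = 0.27273 − 0.18182 = 0.091.

0.091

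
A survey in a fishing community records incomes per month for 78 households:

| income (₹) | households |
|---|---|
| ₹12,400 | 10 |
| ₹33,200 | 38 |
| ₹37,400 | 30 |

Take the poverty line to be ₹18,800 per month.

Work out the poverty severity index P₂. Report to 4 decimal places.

0.0149

Below the line: 10×₹12,400 (q = 10 of N = 78).
Relative gaps: (18800−12400)/18800 = 0.3404 (×10).
Squared: 0.1159 (×10).
Sum = 1.158895; P₂ = 1.158895 / 78 = 0.0149.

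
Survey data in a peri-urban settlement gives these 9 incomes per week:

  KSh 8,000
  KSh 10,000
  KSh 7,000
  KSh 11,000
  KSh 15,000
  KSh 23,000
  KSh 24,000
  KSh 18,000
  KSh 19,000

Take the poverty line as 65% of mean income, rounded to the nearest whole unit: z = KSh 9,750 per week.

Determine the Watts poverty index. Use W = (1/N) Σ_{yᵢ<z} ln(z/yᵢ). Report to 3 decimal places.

Poor units: KSh 7,000, KSh 8,000 (q = 2 of N = 9).
Log shortfalls: ln(9750/7000) = 0.3314; ln(9750/8000) = 0.1978.
W = 0.529183 / 9 = 0.059.

0.059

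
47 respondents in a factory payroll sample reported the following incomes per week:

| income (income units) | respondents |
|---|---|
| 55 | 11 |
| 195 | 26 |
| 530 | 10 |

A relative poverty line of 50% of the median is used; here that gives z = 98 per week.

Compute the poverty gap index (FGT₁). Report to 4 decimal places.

Below the line: 11×55 (q = 11 of N = 47).
Normalized shortfalls: (98−55)/98 = 0.4388 (×11).
Σ = 4.826531. Dividing by the full population N = 47 gives P₁ = 0.1027.

0.1027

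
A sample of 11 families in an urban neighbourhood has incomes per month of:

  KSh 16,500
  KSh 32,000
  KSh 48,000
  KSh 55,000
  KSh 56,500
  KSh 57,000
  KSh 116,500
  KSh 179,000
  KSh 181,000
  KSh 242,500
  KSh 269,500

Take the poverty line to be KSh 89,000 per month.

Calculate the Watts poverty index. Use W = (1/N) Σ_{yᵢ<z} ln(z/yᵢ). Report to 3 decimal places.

Poor units: KSh 16,500, KSh 32,000, KSh 48,000, KSh 55,000, KSh 56,500, KSh 57,000 (q = 6 of N = 11).
Log gaps: ln(89000/16500) = 1.6853; ln(89000/32000) = 1.0229; ln(89000/48000) = 0.6174; ln(89000/55000) = 0.4813; ln(89000/56500) = 0.4544; ln(89000/57000) = 0.4456.
W = 4.706896 / 11 = 0.428.

0.428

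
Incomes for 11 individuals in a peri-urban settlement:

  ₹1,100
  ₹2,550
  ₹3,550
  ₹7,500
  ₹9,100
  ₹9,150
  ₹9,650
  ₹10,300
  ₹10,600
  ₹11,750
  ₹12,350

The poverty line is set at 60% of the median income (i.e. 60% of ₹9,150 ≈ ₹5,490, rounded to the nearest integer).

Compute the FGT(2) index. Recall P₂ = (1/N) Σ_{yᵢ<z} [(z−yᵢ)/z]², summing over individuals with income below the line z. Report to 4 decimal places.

0.0956

Poor units: ₹1,100, ₹2,550, ₹3,550 (q = 3 of N = 11).
Shortfall ratios: (5490−1100)/5490 = 0.7996; (5490−2550)/5490 = 0.5355; (5490−3550)/5490 = 0.3534.
Squared: 0.6394; 0.2868; 0.1249.
Sum = 1.051068; P₂ = 1.051068 / 11 = 0.0956.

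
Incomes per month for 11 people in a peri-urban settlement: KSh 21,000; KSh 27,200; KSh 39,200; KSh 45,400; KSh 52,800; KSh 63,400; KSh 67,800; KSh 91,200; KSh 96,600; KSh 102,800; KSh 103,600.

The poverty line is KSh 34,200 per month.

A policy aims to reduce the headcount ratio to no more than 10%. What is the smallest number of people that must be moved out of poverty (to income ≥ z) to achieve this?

Currently q = 2 of N = 11 are below the line (H = 0.182).
A headcount ratio of at most 10% allows at most ⌊0.10 × 11⌋ = 1 poor people.
So at least 2 − 1 = 1 must be lifted.

1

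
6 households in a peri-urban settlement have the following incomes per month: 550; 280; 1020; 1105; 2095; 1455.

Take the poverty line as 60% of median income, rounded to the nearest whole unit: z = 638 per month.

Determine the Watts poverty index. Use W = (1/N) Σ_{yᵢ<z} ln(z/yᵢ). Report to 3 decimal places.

Below z: 280, 550 (q = 2 of N = 6).
Log shortfalls: ln(638/280) = 0.8235; ln(638/550) = 0.1484.
W = 0.971969 / 6 = 0.162.

0.162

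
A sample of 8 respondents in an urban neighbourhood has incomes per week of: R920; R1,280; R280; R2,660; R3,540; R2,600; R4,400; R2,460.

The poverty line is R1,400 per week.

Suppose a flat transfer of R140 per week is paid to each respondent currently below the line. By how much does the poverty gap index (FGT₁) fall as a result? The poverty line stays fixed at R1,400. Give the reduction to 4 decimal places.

0.0357

Before: below the line — R280, R920, R1,280; poverty gap index (FGT₁) = 0.153571.
After the R140 transfer: below the line — R420, R1,060; poverty gap index (FGT₁) = 0.117857.
Reduction = 0.153571 − 0.117857 = 0.0357.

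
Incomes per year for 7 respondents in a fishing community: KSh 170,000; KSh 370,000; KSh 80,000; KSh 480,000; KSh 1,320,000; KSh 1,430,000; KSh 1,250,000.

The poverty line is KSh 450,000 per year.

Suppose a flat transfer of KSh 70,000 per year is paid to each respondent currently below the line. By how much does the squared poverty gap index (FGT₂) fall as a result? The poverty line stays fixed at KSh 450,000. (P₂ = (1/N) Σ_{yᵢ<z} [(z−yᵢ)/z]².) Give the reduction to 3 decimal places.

Before: below the line — KSh 80,000, KSh 170,000, KSh 370,000; squared poverty gap index (FGT₂) = 0.15640.
After the KSh 70,000 transfer: below the line — KSh 150,000, KSh 240,000, KSh 440,000; squared poverty gap index (FGT₂) = 0.09467.
Reduction = 0.15640 − 0.09467 = 0.062.

0.062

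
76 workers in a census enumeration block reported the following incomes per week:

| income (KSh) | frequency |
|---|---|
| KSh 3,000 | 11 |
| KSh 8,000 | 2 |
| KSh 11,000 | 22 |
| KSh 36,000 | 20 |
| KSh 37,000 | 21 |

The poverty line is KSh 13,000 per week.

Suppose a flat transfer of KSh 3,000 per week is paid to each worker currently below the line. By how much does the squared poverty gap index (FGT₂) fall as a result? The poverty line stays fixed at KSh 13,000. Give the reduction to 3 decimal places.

0.054

Before: below the line — 11×KSh 3,000, 2×KSh 8,000, 22×KSh 11,000; squared poverty gap index (FGT₂) = 0.09639.
After the KSh 3,000 transfer: below the line — 11×KSh 6,000, 2×KSh 11,000; squared poverty gap index (FGT₂) = 0.04259.
Reduction = 0.09639 − 0.04259 = 0.054.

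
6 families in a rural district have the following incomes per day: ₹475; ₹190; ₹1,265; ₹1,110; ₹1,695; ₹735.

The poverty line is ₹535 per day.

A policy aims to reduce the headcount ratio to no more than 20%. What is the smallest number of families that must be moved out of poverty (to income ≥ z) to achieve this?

1

Currently q = 2 of N = 6 are below the line (H = 0.333).
A headcount ratio of at most 20% allows at most ⌊0.20 × 6⌋ = 1 poor families.
So at least 2 − 1 = 1 must be lifted.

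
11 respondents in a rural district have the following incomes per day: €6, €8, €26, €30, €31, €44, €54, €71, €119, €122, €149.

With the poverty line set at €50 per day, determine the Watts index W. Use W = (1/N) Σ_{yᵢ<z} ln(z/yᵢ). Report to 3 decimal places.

Below the line: €6, €8, €26, €30, €31, €44 (q = 6 of N = 11).
Log shortfalls: ln(50/6) = 2.1203; ln(50/8) = 1.8326; ln(50/26) = 0.6539; ln(50/30) = 0.5108; ln(50/31) = 0.4780; ln(50/44) = 0.1278.
W = 5.723466 / 11 = 0.520.

0.520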